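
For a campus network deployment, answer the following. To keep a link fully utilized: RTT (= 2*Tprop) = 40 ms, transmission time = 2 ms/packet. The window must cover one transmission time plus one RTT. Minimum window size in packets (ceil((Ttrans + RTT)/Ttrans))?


Given: Ttrans = 2 ms, RTT = 40 ms (= 2 * Tprop, Tprop = 20 ms)
Time until first ACK returns = Ttrans + RTT = 2 + 40 = 42 ms
Need W * Ttrans >= Ttrans + RTT  ->  W >= (Ttrans + RTT) / Ttrans
(Ttrans + RTT) / Ttrans = 42 / 2 = 21
W_min = ceil(21) = 21

21


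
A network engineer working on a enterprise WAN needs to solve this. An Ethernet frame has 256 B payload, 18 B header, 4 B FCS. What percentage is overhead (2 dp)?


Given: payload = 256 B, header = 18 B, trailer = 4 B
Overhead bytes = header + trailer = 18 + 4 = 22
Total frame = payload + overhead = 256 + 22 = 278
Overhead % = 22 / 278 * 100 = 7.9137% -> 7.91% (2 dp)

7.91


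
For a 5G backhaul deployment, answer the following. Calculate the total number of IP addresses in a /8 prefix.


Given: CIDR prefix /8
Host bits = 32 - 8 = 24
Total addresses = 2^24 = 16777216

16777216


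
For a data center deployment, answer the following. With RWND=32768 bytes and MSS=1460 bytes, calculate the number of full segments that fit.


Given: RWND = 32768 bytes, MSS = 1460 bytes
Full segments = floor(RWND / MSS)
Full segments = floor(32768 / 1460)
Full segments = floor(22.4438) = 22

22


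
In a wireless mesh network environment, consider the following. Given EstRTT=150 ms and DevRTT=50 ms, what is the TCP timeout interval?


Given: EstRTT = 150 ms, DevRTT = 50 ms
Timeout = EstRTT + 4 * DevRTT
4 * DevRTT = 4 * 50 = 200
Timeout = 150 + 200 = 350 ms

350


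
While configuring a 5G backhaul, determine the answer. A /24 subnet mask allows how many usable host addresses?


Given: subnet mask /24
Host bits = 32 - 24 = 8
Total addresses = 2^8 = 256
Usable hosts = 256 - 2 (network + broadcast) = 254

254


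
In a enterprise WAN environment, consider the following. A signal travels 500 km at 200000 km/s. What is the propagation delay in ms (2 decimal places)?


Given: distance = 500 km, speed = 200000 km/s
Delay = distance / speed = 500 / 200000 seconds
Delay in ms = 500 * 1000 / 200000
Delay = 2.5000 ms
Rounded to 2 dp = 2.50 ms

2.50


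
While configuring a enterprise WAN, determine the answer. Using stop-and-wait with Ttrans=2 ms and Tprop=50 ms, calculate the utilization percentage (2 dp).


Given: Ttrans = 2 ms, Tprop = 50 ms
RTT = 2 * Tprop = 2 * 50 = 100 ms
U = Ttrans / (Ttrans + RTT)
U = 2 / (2 + 100)
U = 2 / 102 = 0.019608
U% = 1.96%

1.96


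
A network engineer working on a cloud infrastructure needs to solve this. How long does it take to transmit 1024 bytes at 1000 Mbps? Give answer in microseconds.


Given: packet = 1024 bytes, bandwidth = 1000 Mbps
Packet in bits = 1024 * 8 = 8192 bits
Bandwidth = 1000 * 10^6 = 1000000000 bps
Time = 8192 / 1000000000 seconds
Time in us = 8192 * 10^6 / 1000000000 = 8.192

8.192


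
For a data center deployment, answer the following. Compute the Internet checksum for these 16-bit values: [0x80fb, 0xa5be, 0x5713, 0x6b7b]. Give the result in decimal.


Given words: [0x80fb, 0xa5be, 0x5713, 0x6b7b]
Step 1: Sum all words
Raw sum = 33019 + 42430 + 22291 + 27515 = 125255
Step 2: Fold carry: (59719 + 1) = 59720
One's complement = ~59720 & 0xFFFF = 5815

5815


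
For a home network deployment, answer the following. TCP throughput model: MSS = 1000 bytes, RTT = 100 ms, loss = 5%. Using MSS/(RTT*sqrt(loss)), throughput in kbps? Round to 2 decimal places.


Given: MSS = 1000 bytes, RTT = 100 ms, loss = 5%
RTT in seconds = 100 / 1000 = 0.1
Loss rate = 5% = 0.05
sqrt(loss) = sqrt(0.05) = 0.223606797750
Throughput (bytes/s) = 1000 / (0.1 * 0.223606797750) = 44721.3595
Throughput (kbps) = 44721.3595 * 8 / 1000 = 357.770876 -> 357.77 kbps (2 dp)

357.77


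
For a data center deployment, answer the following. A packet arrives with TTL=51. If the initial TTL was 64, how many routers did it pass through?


Given: initial TTL = 64, received TTL = 51
Hops = initial TTL - received TTL
Hops = 64 - 51 = 13

13


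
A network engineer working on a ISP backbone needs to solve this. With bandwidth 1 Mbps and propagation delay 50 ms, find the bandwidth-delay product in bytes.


Given: bandwidth = 1 Mbps, delay = 50 ms
BDP in bits = 1 * 10^6 * 50 / 1000
BDP in bits = 50000
BDP in bytes = 50000 / 8 = 6250

6250


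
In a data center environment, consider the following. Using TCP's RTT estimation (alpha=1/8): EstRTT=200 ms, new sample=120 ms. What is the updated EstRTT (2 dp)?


Given: EstRTT = 200 ms, SampleRTT = 120 ms, alpha = 1/8
New EstRTT = (1 - alpha) * EstRTT + alpha * SampleRTT
(7/8) * 200 = 175
(1/8) * 120 = 15
New EstRTT = 175 + 15 = 190 ms -> 190.00 ms (2 dp)

190.00


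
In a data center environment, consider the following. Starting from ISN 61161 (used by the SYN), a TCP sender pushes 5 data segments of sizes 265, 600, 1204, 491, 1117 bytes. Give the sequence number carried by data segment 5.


The SYN occupies sequence number ISN = 61161, so the first data byte is ISN + 1 = 61162.
SEQ of data segment i = (ISN + 1) + sum of payload sizes of segments 1..i-1.
Segment 1: SEQ = 61162, payload = 265 bytes
Segment 2: SEQ = 61427, payload = 600 bytes
Segment 3: SEQ = 62027, payload = 1204 bytes
Segment 4: SEQ = 63231, payload = 491 bytes
Segment 5: SEQ = 63722, payload = 1117 bytes
SEQ of segment 5 = 61162 + 265 + 600 + 1204 + 491 = 63722

63722


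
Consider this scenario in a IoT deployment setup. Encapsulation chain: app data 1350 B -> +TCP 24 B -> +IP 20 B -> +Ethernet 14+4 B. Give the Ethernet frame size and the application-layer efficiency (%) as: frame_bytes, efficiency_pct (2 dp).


TCP segment = 1350 + 24 = 1374 B
IP packet = 1374 + 20 = 1394 B
Ethernet frame = 1394 + 14 + 4 = 1412 B
Efficiency = app / frame = 1350 / 1412 = 0.956091 = 95.6091% -> 95.61% (2 dp)

1412, 95.61


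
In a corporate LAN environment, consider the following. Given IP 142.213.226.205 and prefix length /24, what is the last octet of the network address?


Given: IP = 142.213.226.205, prefix = /24
Subnet mask = 255.255.255.0
Last octet of IP: 205
Last octet of mask: 0
Network last octet = 205 AND 0 = 0

0


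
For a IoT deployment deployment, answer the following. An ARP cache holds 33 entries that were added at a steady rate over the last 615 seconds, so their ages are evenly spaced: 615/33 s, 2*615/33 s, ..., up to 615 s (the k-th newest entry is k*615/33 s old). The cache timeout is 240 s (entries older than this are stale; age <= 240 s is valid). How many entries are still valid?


Ages are k * 615/33 s for k = 1..33 (spacing = 18.6364 s).
Entry k is valid iff k * 615/33 <= 240 iff k <= 33 * 240 / 615 = 12.8780
n_valid = floor(12.8780) = 12
(n_stale = 33 - 12 = 21)

12


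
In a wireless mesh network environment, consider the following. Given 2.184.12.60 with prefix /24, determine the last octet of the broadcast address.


Given: IP = 2.184.12.60, prefix = /24
Host bits = 32 - 24 = 8
Network last octet = 60 AND mask = 0
Host part size = 2^8 - 1 = 255
Broadcast last octet = 0 OR 255 = 255

255


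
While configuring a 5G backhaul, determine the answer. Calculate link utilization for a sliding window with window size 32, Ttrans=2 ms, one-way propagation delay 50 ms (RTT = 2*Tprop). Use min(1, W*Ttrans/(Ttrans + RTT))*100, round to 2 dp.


Given: W = 32, Ttrans = 2 ms, RTT = 100 ms (= 2 * Tprop, Tprop = 50 ms)
Cycle time = Ttrans + RTT = 2 + 100 = 102 ms (first packet sent until its ACK returns)
W * Ttrans = 32 * 2 = 64 ms of sending per cycle
W * Ttrans / (Ttrans + RTT) = 64 / 102 = 0.627451
U = min(1, 0.627451) = 0.627451
U% = 62.75%

62.75


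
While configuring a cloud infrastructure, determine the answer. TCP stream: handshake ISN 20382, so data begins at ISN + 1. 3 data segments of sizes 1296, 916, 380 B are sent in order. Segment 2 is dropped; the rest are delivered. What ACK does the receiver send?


SYN uses sequence number 20382; first data byte = ISN + 1 = 20383.
Segment 1: SEQ = 20383, len = 1296 B, covers [20383, 21678]
Segment 2: SEQ = 21679, len = 916 B, covers [21679, 22594] [LOST]
Segment 3: SEQ = 22595, len = 380 B, covers [22595, 22974]
In-order data received: bytes [20383, 21678] (segments 1..1).
Segment 2 missing -> gap begins at byte 21679; later segments buffered out of order.
Cumulative ACK = next expected in-order byte = 20383 + 1296 = 21679

21679


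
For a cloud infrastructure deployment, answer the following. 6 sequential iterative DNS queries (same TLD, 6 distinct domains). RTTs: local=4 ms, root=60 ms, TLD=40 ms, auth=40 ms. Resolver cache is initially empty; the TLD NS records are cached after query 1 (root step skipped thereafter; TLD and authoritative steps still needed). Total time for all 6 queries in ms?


Lookup 1 (cold cache): local + root + TLD + auth = 4 + 60 + 40 + 40 = 144 ms
Lookups 2..6 (TLD NS cached -> skip root; new domain -> still ask TLD and auth): local + TLD + auth = 4 + 40 + 40 = 84 ms each
Remaining 5 lookups: 5 * 84 = 420 ms
Total = 144 + 420 = 564 ms

564


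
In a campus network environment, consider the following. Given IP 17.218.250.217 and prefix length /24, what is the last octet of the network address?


Given: IP = 17.218.250.217, prefix = /24
Subnet mask = 255.255.255.0
Last octet of IP: 217
Last octet of mask: 0
Network last octet = 217 AND 0 = 0

0


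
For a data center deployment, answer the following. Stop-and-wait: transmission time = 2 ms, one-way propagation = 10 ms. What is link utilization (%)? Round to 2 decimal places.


Given: Ttrans = 2 ms, Tprop = 10 ms
RTT = 2 * Tprop = 2 * 10 = 20 ms
U = Ttrans / (Ttrans + RTT)
U = 2 / (2 + 20)
U = 2 / 22 = 0.090909
U% = 9.09%

9.09


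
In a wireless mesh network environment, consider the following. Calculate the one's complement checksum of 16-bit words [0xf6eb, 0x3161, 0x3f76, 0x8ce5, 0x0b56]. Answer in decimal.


Given words: [0xf6eb, 0x3161, 0x3f76, 0x8ce5, 0x0b56]
Step 1: Sum all words
Raw sum = 63211 + 12641 + 16246 + 36069 + 2902 = 131069
Step 2: Fold carry: (65533 + 1) = 65534
One's complement = ~65534 & 0xFFFF = 1

1


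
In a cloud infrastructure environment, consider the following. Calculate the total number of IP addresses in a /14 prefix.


Given: CIDR prefix /14
Host bits = 32 - 14 = 18
Total addresses = 2^18 = 262144

262144


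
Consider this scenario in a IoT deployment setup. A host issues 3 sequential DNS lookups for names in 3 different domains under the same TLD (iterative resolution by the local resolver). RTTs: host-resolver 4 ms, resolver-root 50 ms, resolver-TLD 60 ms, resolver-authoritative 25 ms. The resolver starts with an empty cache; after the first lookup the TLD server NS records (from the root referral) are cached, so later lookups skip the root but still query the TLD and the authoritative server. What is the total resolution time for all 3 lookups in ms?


Lookup 1 (cold cache): local + root + TLD + auth = 4 + 50 + 60 + 25 = 139 ms
Lookups 2..3 (TLD NS cached -> skip root; new domain -> still ask TLD and auth): local + TLD + auth = 4 + 60 + 25 = 89 ms each
Remaining 2 lookups: 2 * 89 = 178 ms
Total = 139 + 178 = 317 ms

317


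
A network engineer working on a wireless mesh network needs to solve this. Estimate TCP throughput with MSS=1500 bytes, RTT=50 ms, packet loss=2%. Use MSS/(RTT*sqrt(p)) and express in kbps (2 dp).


Given: MSS = 1500 bytes, RTT = 50 ms, loss = 2%
RTT in seconds = 50 / 1000 = 0.05
Loss rate = 2% = 0.02
sqrt(loss) = sqrt(0.02) = 0.141421356237
Throughput (bytes/s) = 1500 / (0.05 * 0.141421356237) = 212132.0344
Throughput (kbps) = 212132.0344 * 8 / 1000 = 1697.056275 -> 1697.06 kbps (2 dp)

1697.06


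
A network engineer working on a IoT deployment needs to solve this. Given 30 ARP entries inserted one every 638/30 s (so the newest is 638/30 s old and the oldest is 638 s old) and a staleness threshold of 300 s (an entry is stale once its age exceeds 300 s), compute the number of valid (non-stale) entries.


Ages are k * 638/30 s for k = 1..30 (spacing = 21.2667 s).
Entry k is valid iff k * 638/30 <= 300 iff k <= 30 * 300 / 638 = 14.1066
n_valid = floor(14.1066) = 14
(n_stale = 30 - 14 = 16)

14


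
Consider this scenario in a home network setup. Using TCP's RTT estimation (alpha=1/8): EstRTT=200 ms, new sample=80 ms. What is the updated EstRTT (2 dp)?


Given: EstRTT = 200 ms, SampleRTT = 80 ms, alpha = 1/8
New EstRTT = (1 - alpha) * EstRTT + alpha * SampleRTT
(7/8) * 200 = 175
(1/8) * 80 = 10
New EstRTT = 175 + 10 = 185 ms -> 185.00 ms (2 dp)

185.00


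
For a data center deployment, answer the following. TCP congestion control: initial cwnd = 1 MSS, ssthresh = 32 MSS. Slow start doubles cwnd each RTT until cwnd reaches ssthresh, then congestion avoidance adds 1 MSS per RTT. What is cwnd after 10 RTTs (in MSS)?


RTT 0: cwnd = 1 MSS (initial)
RTT 1: cwnd = 2 MSS (slow start, doubled)
RTT 2: cwnd = 4 MSS (slow start, doubled)
RTT 3: cwnd = 8 MSS (slow start, doubled)
RTT 4: cwnd = 16 MSS (slow start, doubled)
RTT 5: cwnd = 32 MSS (slow start, doubled)
RTT 6: cwnd = 33 MSS (congestion avoidance, +1)
RTT 7: cwnd = 34 MSS (congestion avoidance, +1)
RTT 8: cwnd = 35 MSS (congestion avoidance, +1)
RTT 9: cwnd = 36 MSS (congestion avoidance, +1)
RTT 10: cwnd = 37 MSS (congestion avoidance, +1)

37


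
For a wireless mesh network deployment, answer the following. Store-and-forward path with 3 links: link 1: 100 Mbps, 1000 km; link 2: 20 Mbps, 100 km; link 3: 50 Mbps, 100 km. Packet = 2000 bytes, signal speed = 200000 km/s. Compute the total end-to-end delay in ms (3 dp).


Packet = 2000 bytes = 16000 bits. Store-and-forward: sum (t_trans + t_prop) per link.
Link 1: t_trans = 16000/(100*10^6) s = 0.1600 ms; t_prop = 1000/200000 s = 5.0000 ms; subtotal = 5.1600 ms
Link 2: t_trans = 16000/(20*10^6) s = 0.8000 ms; t_prop = 100/200000 s = 0.5000 ms; subtotal = 1.3000 ms
Link 3: t_trans = 16000/(50*10^6) s = 0.3200 ms; t_prop = 100/200000 s = 0.5000 ms; subtotal = 0.8200 ms
End-to-end = 5.1600 + 1.3000 + 0.8200 = 7.2800 ms -> 7.280 ms (3 dp)

7.280


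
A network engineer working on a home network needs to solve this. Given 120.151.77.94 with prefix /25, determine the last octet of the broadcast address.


Given: IP = 120.151.77.94, prefix = /25
Host bits = 32 - 25 = 7
Network last octet = 94 AND mask = 0
Host part size = 2^7 - 1 = 127
Broadcast last octet = 0 OR 127 = 127

127


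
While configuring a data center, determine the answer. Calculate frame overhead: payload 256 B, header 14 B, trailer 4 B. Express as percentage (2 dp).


Given: payload = 256 B, header = 14 B, trailer = 4 B
Overhead bytes = header + trailer = 14 + 4 = 18
Total frame = payload + overhead = 256 + 18 = 274
Overhead % = 18 / 274 * 100 = 6.5693% -> 6.57% (2 dp)

6.57


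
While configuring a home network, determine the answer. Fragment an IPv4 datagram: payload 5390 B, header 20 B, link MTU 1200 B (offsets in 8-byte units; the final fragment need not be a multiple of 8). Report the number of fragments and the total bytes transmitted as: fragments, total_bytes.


Max data per non-final fragment = floor((MTU - header)/8)*8 = floor((1200 - 20)/8)*8 = floor(1180/8)*8 = 1176 B
Final fragment needs no 8-byte alignment: it can carry up to MTU - header = 1180 B
Non-final fragments needed = ceil((payload - 1180) / 1176) = ceil(4210/1176) = ceil(3.5799) = 4
Number of fragments = 4 + 1 = 5
Fragment sizes (data): 4 * 1176 B + 686 B (last, 686 <= 1180 OK)
Total bytes sent = payload + n_frags * header = 5390 + 5*20 = 5390 + 100 = 5490 B

5, 5490


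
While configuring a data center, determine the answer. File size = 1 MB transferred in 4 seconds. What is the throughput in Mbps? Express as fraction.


Given: file = 1 MB, time = 4 s
File in Mb = 1 * 8 = 8 Mb
Throughput = 8 / 4 Mbps
Throughput = 2 Mbps

2


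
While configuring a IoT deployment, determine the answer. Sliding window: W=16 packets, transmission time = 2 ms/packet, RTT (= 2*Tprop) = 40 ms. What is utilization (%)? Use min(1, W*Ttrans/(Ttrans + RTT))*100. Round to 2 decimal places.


Given: W = 16, Ttrans = 2 ms, RTT = 40 ms (= 2 * Tprop, Tprop = 20 ms)
Cycle time = Ttrans + RTT = 2 + 40 = 42 ms (first packet sent until its ACK returns)
W * Ttrans = 16 * 2 = 32 ms of sending per cycle
W * Ttrans / (Ttrans + RTT) = 32 / 42 = 0.761905
U = min(1, 0.761905) = 0.761905
U% = 76.19%

76.19


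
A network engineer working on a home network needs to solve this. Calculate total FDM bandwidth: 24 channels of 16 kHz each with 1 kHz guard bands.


Given: 24 channels, 16 kHz each, guard = 1 kHz
Channel bandwidth = 24 * 16 = 384 kHz
Guard bands = 23 gaps * 1 kHz = 23 kHz
Total = 384 + 23 = 407 kHz

407


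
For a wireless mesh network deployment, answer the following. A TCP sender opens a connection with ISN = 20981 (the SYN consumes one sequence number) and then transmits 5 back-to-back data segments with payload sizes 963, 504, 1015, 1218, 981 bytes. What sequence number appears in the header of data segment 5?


The SYN occupies sequence number ISN = 20981, so the first data byte is ISN + 1 = 20982.
SEQ of data segment i = (ISN + 1) + sum of payload sizes of segments 1..i-1.
Segment 1: SEQ = 20982, payload = 963 bytes
Segment 2: SEQ = 21945, payload = 504 bytes
Segment 3: SEQ = 22449, payload = 1015 bytes
Segment 4: SEQ = 23464, payload = 1218 bytes
Segment 5: SEQ = 24682, payload = 981 bytes
SEQ of segment 5 = 20982 + 963 + 504 + 1015 + 1218 = 24682

24682


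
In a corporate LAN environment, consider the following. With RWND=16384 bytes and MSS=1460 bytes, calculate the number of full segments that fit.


Given: RWND = 16384 bytes, MSS = 1460 bytes
Full segments = floor(RWND / MSS)
Full segments = floor(16384 / 1460)
Full segments = floor(11.2219) = 11

11


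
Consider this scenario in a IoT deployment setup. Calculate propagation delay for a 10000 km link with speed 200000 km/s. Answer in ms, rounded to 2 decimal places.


Given: distance = 10000 km, speed = 200000 km/s
Delay = distance / speed = 10000 / 200000 seconds
Delay in ms = 10000 * 1000 / 200000
Delay = 50.0000 ms
Rounded to 2 dp = 50.00 ms

50.00


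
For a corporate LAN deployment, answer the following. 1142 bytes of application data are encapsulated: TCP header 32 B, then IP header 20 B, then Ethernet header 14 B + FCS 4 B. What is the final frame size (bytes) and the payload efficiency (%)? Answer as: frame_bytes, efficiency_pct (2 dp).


TCP segment = 1142 + 32 = 1174 B
IP packet = 1174 + 20 = 1194 B
Ethernet frame = 1194 + 14 + 4 = 1212 B
Efficiency = app / frame = 1142 / 1212 = 0.942244 = 94.2244% -> 94.22% (2 dp)

1212, 94.22


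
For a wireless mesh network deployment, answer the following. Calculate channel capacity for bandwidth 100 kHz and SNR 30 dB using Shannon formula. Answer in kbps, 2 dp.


Given: B = 100 kHz, SNR = 30 dB
SNR linear = 10^(30/10) = 1000
1 + SNR = 1001
log2(1001) = 9.9672262588
C = 100 * 1000 * 9.9672262588 = 996722.6259 bps
C = 996.722626 kbps -> 996.72 kbps (2 dp)

996.72


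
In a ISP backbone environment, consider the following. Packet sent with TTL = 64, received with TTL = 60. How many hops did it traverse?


Given: initial TTL = 64, received TTL = 60
Hops = initial TTL - received TTL
Hops = 64 - 60 = 4

4


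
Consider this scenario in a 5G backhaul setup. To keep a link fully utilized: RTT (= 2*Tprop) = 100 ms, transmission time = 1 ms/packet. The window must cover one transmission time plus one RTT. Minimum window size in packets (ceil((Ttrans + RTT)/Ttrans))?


Given: Ttrans = 1 ms, RTT = 100 ms (= 2 * Tprop, Tprop = 50 ms)
Time until first ACK returns = Ttrans + RTT = 1 + 100 = 101 ms
Need W * Ttrans >= Ttrans + RTT  ->  W >= (Ttrans + RTT) / Ttrans
(Ttrans + RTT) / Ttrans = 101 / 1 = 101
W_min = ceil(101) = 101

101


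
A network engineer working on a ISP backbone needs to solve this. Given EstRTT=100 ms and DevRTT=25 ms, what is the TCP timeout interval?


Given: EstRTT = 100 ms, DevRTT = 25 ms
Timeout = EstRTT + 4 * DevRTT
4 * DevRTT = 4 * 25 = 100
Timeout = 100 + 100 = 200 ms

200


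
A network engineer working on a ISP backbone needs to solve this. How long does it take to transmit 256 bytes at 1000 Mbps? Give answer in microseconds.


Given: packet = 256 bytes, bandwidth = 1000 Mbps
Packet in bits = 256 * 8 = 2048 bits
Bandwidth = 1000 * 10^6 = 1000000000 bps
Time = 2048 / 1000000000 seconds
Time in us = 2048 * 10^6 / 1000000000 = 2.048

2.048


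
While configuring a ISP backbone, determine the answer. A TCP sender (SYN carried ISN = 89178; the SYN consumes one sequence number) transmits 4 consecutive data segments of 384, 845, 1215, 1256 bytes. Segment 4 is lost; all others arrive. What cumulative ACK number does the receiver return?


SYN uses sequence number 89178; first data byte = ISN + 1 = 89179.
Segment 1: SEQ = 89179, len = 384 B, covers [89179, 89562]
Segment 2: SEQ = 89563, len = 845 B, covers [89563, 90407]
Segment 3: SEQ = 90408, len = 1215 B, covers [90408, 91622]
Segment 4: SEQ = 91623, len = 1256 B, covers [91623, 92878] [LOST]
In-order data received: bytes [89179, 91622] (segments 1..3).
Segment 4 missing -> gap begins at byte 91623.
Cumulative ACK = next expected in-order byte = 89179 + 384 + 845 + 1215 = 91623

91623


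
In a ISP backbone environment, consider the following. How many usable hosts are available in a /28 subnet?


Given: subnet mask /28
Host bits = 32 - 28 = 4
Total addresses = 2^4 = 16
Usable hosts = 16 - 2 (network + broadcast) = 14

14


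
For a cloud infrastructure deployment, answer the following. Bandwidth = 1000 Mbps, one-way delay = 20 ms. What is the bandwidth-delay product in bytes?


Given: bandwidth = 1000 Mbps, delay = 20 ms
BDP in bits = 1000 * 10^6 * 20 / 1000
BDP in bits = 20000000
BDP in bytes = 20000000 / 8 = 2500000

2500000


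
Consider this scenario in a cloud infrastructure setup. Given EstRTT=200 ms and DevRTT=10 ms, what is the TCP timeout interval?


Given: EstRTT = 200 ms, DevRTT = 10 ms
Timeout = EstRTT + 4 * DevRTT
4 * DevRTT = 4 * 10 = 40
Timeout = 200 + 40 = 240 ms

240


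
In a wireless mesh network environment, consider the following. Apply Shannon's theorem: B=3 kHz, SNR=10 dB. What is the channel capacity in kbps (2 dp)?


Given: B = 3 kHz, SNR = 10 dB
SNR linear = 10^(10/10) = 10
1 + SNR = 11
log2(11) = 3.4594316186
C = 3 * 1000 * 3.4594316186 = 10378.2949 bps
C = 10.378295 kbps -> 10.38 kbps (2 dp)

10.38


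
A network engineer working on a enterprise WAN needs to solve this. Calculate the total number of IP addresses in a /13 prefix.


Given: CIDR prefix /13
Host bits = 32 - 13 = 19
Total addresses = 2^19 = 524288

524288


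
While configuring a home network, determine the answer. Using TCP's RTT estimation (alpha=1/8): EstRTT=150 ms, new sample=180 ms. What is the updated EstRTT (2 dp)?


Given: EstRTT = 150 ms, SampleRTT = 180 ms, alpha = 1/8
New EstRTT = (1 - alpha) * EstRTT + alpha * SampleRTT
(7/8) * 150 = 131.25
(1/8) * 180 = 22.5
New EstRTT = 131.25 + 22.5 = 153.75 ms -> 153.75 ms (2 dp)

153.75


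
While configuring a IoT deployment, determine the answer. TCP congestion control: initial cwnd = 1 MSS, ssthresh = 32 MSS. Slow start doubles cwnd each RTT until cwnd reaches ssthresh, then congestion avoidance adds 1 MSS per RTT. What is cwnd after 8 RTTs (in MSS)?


RTT 0: cwnd = 1 MSS (initial)
RTT 1: cwnd = 2 MSS (slow start, doubled)
RTT 2: cwnd = 4 MSS (slow start, doubled)
RTT 3: cwnd = 8 MSS (slow start, doubled)
RTT 4: cwnd = 16 MSS (slow start, doubled)
RTT 5: cwnd = 32 MSS (slow start, doubled)
RTT 6: cwnd = 33 MSS (congestion avoidance, +1)
RTT 7: cwnd = 34 MSS (congestion avoidance, +1)
RTT 8: cwnd = 35 MSS (congestion avoidance, +1)

35


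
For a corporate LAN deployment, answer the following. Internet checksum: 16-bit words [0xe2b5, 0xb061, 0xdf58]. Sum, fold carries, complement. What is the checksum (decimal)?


Given words: [0xe2b5, 0xb061, 0xdf58]
Step 1: Sum all words
Raw sum = 58037 + 45153 + 57176 = 160366
Step 2: Fold carry: (29294 + 2) = 29296
One's complement = ~29296 & 0xFFFF = 36239

36239


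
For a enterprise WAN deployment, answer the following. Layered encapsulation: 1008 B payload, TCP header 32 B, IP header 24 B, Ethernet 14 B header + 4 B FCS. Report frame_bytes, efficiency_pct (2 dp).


TCP segment = 1008 + 32 = 1040 B
IP packet = 1040 + 24 = 1064 B
Ethernet frame = 1064 + 14 + 4 = 1082 B
Efficiency = app / frame = 1008 / 1082 = 0.931608 = 93.1608% -> 93.16% (2 dp)

1082, 93.16


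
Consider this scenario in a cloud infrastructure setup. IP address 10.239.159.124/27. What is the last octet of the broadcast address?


Given: IP = 10.239.159.124, prefix = /27
Host bits = 32 - 27 = 5
Network last octet = 124 AND mask = 96
Host part size = 2^5 - 1 = 31
Broadcast last octet = 96 OR 31 = 127

127


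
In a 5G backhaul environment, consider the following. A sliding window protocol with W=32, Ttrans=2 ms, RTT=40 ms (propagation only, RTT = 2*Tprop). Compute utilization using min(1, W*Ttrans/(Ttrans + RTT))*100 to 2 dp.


Given: W = 32, Ttrans = 2 ms, RTT = 40 ms (= 2 * Tprop, Tprop = 20 ms)
Cycle time = Ttrans + RTT = 2 + 40 = 42 ms (first packet sent until its ACK returns)
W * Ttrans = 32 * 2 = 64 ms of sending per cycle
W * Ttrans / (Ttrans + RTT) = 64 / 42 = 1.523810
U = min(1, 1.523810) = 1.000000
U% = 100.00%

100.00


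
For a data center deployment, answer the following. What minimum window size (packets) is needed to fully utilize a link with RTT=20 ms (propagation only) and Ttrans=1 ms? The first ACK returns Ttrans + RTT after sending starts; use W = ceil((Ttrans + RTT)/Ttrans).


Given: Ttrans = 1 ms, RTT = 20 ms (= 2 * Tprop, Tprop = 10 ms)
Time until first ACK returns = Ttrans + RTT = 1 + 20 = 21 ms
Need W * Ttrans >= Ttrans + RTT  ->  W >= (Ttrans + RTT) / Ttrans
(Ttrans + RTT) / Ttrans = 21 / 1 = 21
W_min = ceil(21) = 21

21


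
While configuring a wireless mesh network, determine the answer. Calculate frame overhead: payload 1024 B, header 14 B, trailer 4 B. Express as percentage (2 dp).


Given: payload = 1024 B, header = 14 B, trailer = 4 B
Overhead bytes = header + trailer = 14 + 4 = 18
Total frame = payload + overhead = 1024 + 18 = 1042
Overhead % = 18 / 1042 * 100 = 1.7274% -> 1.73% (2 dp)

1.73


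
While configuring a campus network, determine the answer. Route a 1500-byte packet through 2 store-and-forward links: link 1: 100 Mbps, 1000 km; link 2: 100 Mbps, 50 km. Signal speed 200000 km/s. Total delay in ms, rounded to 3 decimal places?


Packet = 1500 bytes = 12000 bits. Store-and-forward: sum (t_trans + t_prop) per link.
Link 1: t_trans = 12000/(100*10^6) s = 0.1200 ms; t_prop = 1000/200000 s = 5.0000 ms; subtotal = 5.1200 ms
Link 2: t_trans = 12000/(100*10^6) s = 0.1200 ms; t_prop = 50/200000 s = 0.2500 ms; subtotal = 0.3700 ms
End-to-end = 5.1200 + 0.3700 = 5.4900 ms -> 5.490 ms (3 dp)

5.490


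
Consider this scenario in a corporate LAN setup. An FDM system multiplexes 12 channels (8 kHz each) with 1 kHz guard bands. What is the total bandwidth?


Given: 12 channels, 8 kHz each, guard = 1 kHz
Channel bandwidth = 12 * 8 = 96 kHz
Guard bands = 11 gaps * 1 kHz = 11 kHz
Total = 96 + 11 = 107 kHz

107


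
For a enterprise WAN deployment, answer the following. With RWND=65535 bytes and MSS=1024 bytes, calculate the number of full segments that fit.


Given: RWND = 65535 bytes, MSS = 1024 bytes
Full segments = floor(RWND / MSS)
Full segments = floor(65535 / 1024)
Full segments = floor(63.999) = 63

63


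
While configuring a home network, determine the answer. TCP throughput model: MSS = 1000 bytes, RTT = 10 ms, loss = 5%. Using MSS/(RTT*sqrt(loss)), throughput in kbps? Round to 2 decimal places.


Given: MSS = 1000 bytes, RTT = 10 ms, loss = 5%
RTT in seconds = 10 / 1000 = 0.01
Loss rate = 5% = 0.05
sqrt(loss) = sqrt(0.05) = 0.223606797750
Throughput (bytes/s) = 1000 / (0.01 * 0.223606797750) = 447213.5955
Throughput (kbps) = 447213.5955 * 8 / 1000 = 3577.708764 -> 3577.71 kbps (2 dp)

3577.71


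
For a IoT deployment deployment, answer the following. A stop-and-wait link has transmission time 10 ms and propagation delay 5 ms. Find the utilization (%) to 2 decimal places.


Given: Ttrans = 10 ms, Tprop = 5 ms
RTT = 2 * Tprop = 2 * 5 = 10 ms
U = Ttrans / (Ttrans + RTT)
U = 10 / (10 + 10)
U = 10 / 20 = 0.5
U% = 50.00%

50.00


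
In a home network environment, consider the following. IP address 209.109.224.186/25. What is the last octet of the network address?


Given: IP = 209.109.224.186, prefix = /25
Subnet mask = 255.255.255.128
Last octet of IP: 186
Last octet of mask: 128
Network last octet = 186 AND 128 = 128

128


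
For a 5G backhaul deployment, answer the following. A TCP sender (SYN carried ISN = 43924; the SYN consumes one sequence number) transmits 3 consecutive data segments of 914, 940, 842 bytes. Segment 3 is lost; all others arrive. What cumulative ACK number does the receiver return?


SYN uses sequence number 43924; first data byte = ISN + 1 = 43925.
Segment 1: SEQ = 43925, len = 914 B, covers [43925, 44838]
Segment 2: SEQ = 44839, len = 940 B, covers [44839, 45778]
Segment 3: SEQ = 45779, len = 842 B, covers [45779, 46620] [LOST]
In-order data received: bytes [43925, 45778] (segments 1..2).
Segment 3 missing -> gap begins at byte 45779.
Cumulative ACK = next expected in-order byte = 43925 + 914 + 940 = 45779

45779


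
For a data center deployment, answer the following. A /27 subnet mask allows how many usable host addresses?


Given: subnet mask /27
Host bits = 32 - 27 = 5
Total addresses = 2^5 = 32
Usable hosts = 32 - 2 (network + broadcast) = 30

30


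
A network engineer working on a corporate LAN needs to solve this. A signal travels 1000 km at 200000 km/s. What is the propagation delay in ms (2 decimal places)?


Given: distance = 1000 km, speed = 200000 km/s
Delay = distance / speed = 1000 / 200000 seconds
Delay in ms = 1000 * 1000 / 200000
Delay = 5.0000 ms
Rounded to 2 dp = 5.00 ms

5.00


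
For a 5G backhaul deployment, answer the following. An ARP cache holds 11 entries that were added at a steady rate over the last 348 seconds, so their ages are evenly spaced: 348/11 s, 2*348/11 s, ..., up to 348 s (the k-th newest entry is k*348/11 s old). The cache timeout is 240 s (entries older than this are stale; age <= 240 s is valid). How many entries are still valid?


Ages are k * 348/11 s for k = 1..11 (spacing = 31.6364 s).
Entry k is valid iff k * 348/11 <= 240 iff k <= 11 * 240 / 348 = 7.5862
n_valid = floor(7.5862) = 7
(n_stale = 11 - 7 = 4)

7


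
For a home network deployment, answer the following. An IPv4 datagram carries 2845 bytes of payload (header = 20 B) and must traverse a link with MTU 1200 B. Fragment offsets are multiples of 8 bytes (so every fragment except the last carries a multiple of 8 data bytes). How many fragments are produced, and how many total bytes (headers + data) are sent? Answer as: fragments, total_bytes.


Max data per non-final fragment = floor((MTU - header)/8)*8 = floor((1200 - 20)/8)*8 = floor(1180/8)*8 = 1176 B
Final fragment needs no 8-byte alignment: it can carry up to MTU - header = 1180 B
Non-final fragments needed = ceil((payload - 1180) / 1176) = ceil(1665/1176) = ceil(1.4158) = 2
Number of fragments = 2 + 1 = 3
Fragment sizes (data): 2 * 1176 B + 493 B (last, 493 <= 1180 OK)
Total bytes sent = payload + n_frags * header = 2845 + 3*20 = 2845 + 60 = 2905 B

3, 2905


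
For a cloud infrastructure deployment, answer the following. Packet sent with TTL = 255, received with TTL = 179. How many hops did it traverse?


Given: initial TTL = 255, received TTL = 179
Hops = initial TTL - received TTL
Hops = 255 - 179 = 76

76


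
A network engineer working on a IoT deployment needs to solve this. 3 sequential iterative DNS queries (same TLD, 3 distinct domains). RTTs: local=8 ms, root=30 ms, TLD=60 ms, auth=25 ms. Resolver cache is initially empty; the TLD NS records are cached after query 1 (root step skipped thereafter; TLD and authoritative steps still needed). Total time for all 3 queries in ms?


Lookup 1 (cold cache): local + root + TLD + auth = 8 + 30 + 60 + 25 = 123 ms
Lookups 2..3 (TLD NS cached -> skip root; new domain -> still ask TLD and auth): local + TLD + auth = 8 + 60 + 25 = 93 ms each
Remaining 2 lookups: 2 * 93 = 186 ms
Total = 123 + 186 = 309 ms

309


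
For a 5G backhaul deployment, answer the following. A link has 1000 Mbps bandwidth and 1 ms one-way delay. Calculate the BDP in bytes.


Given: bandwidth = 1000 Mbps, delay = 1 ms
BDP in bits = 1000 * 10^6 * 1 / 1000
BDP in bits = 1000000
BDP in bytes = 1000000 / 8 = 125000

125000


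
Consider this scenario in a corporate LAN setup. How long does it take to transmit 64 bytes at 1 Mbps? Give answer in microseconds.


Given: packet = 64 bytes, bandwidth = 1 Mbps
Packet in bits = 64 * 8 = 512 bits
Bandwidth = 1 * 10^6 = 1000000 bps
Time = 512 / 1000000 seconds
Time in us = 512 * 10^6 / 1000000 = 512

512


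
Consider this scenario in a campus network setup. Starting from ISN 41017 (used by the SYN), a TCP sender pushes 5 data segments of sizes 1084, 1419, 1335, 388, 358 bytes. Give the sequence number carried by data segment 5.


The SYN occupies sequence number ISN = 41017, so the first data byte is ISN + 1 = 41018.
SEQ of data segment i = (ISN + 1) + sum of payload sizes of segments 1..i-1.
Segment 1: SEQ = 41018, payload = 1084 bytes
Segment 2: SEQ = 42102, payload = 1419 bytes
Segment 3: SEQ = 43521, payload = 1335 bytes
Segment 4: SEQ = 44856, payload = 388 bytes
Segment 5: SEQ = 45244, payload = 358 bytes
SEQ of segment 5 = 41018 + 1084 + 1419 + 1335 + 388 = 45244

45244


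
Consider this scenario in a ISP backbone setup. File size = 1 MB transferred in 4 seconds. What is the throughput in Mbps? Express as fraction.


Given: file = 1 MB, time = 4 s
File in Mb = 1 * 8 = 8 Mb
Throughput = 8 / 4 Mbps
Throughput = 2 Mbps

2


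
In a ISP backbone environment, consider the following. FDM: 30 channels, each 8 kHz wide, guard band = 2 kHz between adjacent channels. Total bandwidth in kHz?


Given: 30 channels, 8 kHz each, guard = 2 kHz
Channel bandwidth = 30 * 8 = 240 kHz
Guard bands = 29 gaps * 2 kHz = 58 kHz
Total = 240 + 58 = 298 kHz

298


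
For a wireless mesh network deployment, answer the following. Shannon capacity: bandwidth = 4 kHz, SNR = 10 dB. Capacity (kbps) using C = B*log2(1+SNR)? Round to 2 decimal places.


Given: B = 4 kHz, SNR = 10 dB
SNR linear = 10^(10/10) = 10
1 + SNR = 11
log2(11) = 3.4594316186
C = 4 * 1000 * 3.4594316186 = 13837.7265 bps
C = 13.837726 kbps -> 13.84 kbps (2 dp)

13.84


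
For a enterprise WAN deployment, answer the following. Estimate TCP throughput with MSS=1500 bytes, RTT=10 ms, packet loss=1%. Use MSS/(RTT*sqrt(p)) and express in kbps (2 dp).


Given: MSS = 1500 bytes, RTT = 10 ms, loss = 1%
RTT in seconds = 10 / 1000 = 0.01
Loss rate = 1% = 0.01
sqrt(loss) = sqrt(0.01) = 0.1
Throughput (bytes/s) = 1500 / (0.01 * 0.1) = 1500000.0000
Throughput (kbps) = 1500000.0000 * 8 / 1000 = 12000.000000 -> 12000.00 kbps (2 dp)

12000.00


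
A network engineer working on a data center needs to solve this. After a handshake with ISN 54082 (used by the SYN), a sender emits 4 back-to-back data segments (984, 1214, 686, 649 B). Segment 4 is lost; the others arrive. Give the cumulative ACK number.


SYN uses sequence number 54082; first data byte = ISN + 1 = 54083.
Segment 1: SEQ = 54083, len = 984 B, covers [54083, 55066]
Segment 2: SEQ = 55067, len = 1214 B, covers [55067, 56280]
Segment 3: SEQ = 56281, len = 686 B, covers [56281, 56966]
Segment 4: SEQ = 56967, len = 649 B, covers [56967, 57615] [LOST]
In-order data received: bytes [54083, 56966] (segments 1..3).
Segment 4 missing -> gap begins at byte 56967.
Cumulative ACK = next expected in-order byte = 54083 + 984 + 1214 + 686 = 56967

56967


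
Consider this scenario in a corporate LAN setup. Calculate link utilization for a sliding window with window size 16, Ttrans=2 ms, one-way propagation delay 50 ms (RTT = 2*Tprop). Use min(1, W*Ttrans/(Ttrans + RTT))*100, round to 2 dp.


Given: W = 16, Ttrans = 2 ms, RTT = 100 ms (= 2 * Tprop, Tprop = 50 ms)
Cycle time = Ttrans + RTT = 2 + 100 = 102 ms (first packet sent until its ACK returns)
W * Ttrans = 16 * 2 = 32 ms of sending per cycle
W * Ttrans / (Ttrans + RTT) = 32 / 102 = 0.313725
U = min(1, 0.313725) = 0.313725
U% = 31.37%

31.37


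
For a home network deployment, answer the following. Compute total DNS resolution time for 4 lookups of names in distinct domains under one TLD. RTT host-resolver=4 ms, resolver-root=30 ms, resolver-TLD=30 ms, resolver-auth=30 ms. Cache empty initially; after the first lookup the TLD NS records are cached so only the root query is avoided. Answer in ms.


Lookup 1 (cold cache): local + root + TLD + auth = 4 + 30 + 30 + 30 = 94 ms
Lookups 2..4 (TLD NS cached -> skip root; new domain -> still ask TLD and auth): local + TLD + auth = 4 + 30 + 30 = 64 ms each
Remaining 3 lookups: 3 * 64 = 192 ms
Total = 94 + 192 = 286 ms

286


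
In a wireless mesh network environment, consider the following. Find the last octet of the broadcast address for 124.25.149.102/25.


Given: IP = 124.25.149.102, prefix = /25
Host bits = 32 - 25 = 7
Network last octet = 102 AND mask = 0
Host part size = 2^7 - 1 = 127
Broadcast last octet = 0 OR 127 = 127

127


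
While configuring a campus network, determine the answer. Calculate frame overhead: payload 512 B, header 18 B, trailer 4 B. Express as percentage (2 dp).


Given: payload = 512 B, header = 18 B, trailer = 4 B
Overhead bytes = header + trailer = 18 + 4 = 22
Total frame = payload + overhead = 512 + 22 = 534
Overhead % = 22 / 534 * 100 = 4.1199% -> 4.12% (2 dp)

4.12


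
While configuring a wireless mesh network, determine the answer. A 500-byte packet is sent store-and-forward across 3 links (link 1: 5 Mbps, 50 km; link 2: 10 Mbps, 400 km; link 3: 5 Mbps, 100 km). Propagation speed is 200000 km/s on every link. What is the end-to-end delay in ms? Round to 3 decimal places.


Packet = 500 bytes = 4000 bits. Store-and-forward: sum (t_trans + t_prop) per link.
Link 1: t_trans = 4000/(5*10^6) s = 0.8000 ms; t_prop = 50/200000 s = 0.2500 ms; subtotal = 1.0500 ms
Link 2: t_trans = 4000/(10*10^6) s = 0.4000 ms; t_prop = 400/200000 s = 2.0000 ms; subtotal = 2.4000 ms
Link 3: t_trans = 4000/(5*10^6) s = 0.8000 ms; t_prop = 100/200000 s = 0.5000 ms; subtotal = 1.3000 ms
End-to-end = 1.0500 + 2.4000 + 1.3000 = 4.7500 ms -> 4.750 ms (3 dp)

4.750


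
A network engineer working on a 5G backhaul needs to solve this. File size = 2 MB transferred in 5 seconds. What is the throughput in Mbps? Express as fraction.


Given: file = 2 MB, time = 5 s
File in Mb = 2 * 8 = 16 Mb
Throughput = 16 / 5 Mbps
Throughput = 16/5 Mbps

16/5


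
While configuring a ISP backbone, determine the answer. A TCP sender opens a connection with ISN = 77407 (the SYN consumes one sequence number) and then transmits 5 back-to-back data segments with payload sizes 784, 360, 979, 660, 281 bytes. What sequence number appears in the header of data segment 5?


The SYN occupies sequence number ISN = 77407, so the first data byte is ISN + 1 = 77408.
SEQ of data segment i = (ISN + 1) + sum of payload sizes of segments 1..i-1.
Segment 1: SEQ = 77408, payload = 784 bytes
Segment 2: SEQ = 78192, payload = 360 bytes
Segment 3: SEQ = 78552, payload = 979 bytes
Segment 4: SEQ = 79531, payload = 660 bytes
Segment 5: SEQ = 80191, payload = 281 bytes
SEQ of segment 5 = 77408 + 784 + 360 + 979 + 660 = 80191

80191


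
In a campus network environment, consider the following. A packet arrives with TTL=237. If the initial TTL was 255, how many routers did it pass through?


Given: initial TTL = 255, received TTL = 237
Hops = initial TTL - received TTL
Hops = 255 - 237 = 18

18


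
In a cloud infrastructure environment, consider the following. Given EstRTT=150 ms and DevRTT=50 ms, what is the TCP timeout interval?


Given: EstRTT = 150 ms, DevRTT = 50 ms
Timeout = EstRTT + 4 * DevRTT
4 * DevRTT = 4 * 50 = 200
Timeout = 150 + 200 = 350 ms

350
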